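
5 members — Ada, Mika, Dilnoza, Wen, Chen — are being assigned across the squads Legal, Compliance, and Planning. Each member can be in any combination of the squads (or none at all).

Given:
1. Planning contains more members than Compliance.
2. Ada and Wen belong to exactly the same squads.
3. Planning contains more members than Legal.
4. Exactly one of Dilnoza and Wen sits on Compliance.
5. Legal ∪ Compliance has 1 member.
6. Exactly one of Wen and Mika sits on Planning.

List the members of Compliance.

Compliance = {Dilnoza}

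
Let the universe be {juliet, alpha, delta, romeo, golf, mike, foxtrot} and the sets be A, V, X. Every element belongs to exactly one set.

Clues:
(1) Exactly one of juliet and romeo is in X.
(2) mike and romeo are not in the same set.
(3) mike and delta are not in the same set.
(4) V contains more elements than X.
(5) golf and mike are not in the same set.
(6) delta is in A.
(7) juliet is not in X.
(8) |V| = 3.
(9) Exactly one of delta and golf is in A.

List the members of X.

From (6): delta ∈ A.
From (7): juliet ∉ X.
(1) (exactly one): romeo ∈ X.
(2): mike ∉ X.
(3): mike ∉ A.
(9) (exactly one): golf ∉ A.
Only one set left: mike ∈ V.
(5): golf ∉ V.
Only one set left: golf ∈ X.
Suppose alpha ∈ X: no assignment then satisfies all the clues, so alpha ∉ X.

X = {golf, romeo}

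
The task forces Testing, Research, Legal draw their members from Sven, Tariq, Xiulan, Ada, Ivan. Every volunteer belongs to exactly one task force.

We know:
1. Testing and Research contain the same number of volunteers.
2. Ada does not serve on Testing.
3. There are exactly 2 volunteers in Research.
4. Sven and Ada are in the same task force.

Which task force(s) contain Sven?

Sven: Research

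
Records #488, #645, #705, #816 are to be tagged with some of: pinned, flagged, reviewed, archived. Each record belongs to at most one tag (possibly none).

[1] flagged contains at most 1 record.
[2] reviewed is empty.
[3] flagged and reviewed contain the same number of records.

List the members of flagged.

flagged = {}

(2): reviewed already has 0, so the rest are out.
Suppose #488 ∈ flagged: no assignment then satisfies all the clues, so #488 ∉ flagged.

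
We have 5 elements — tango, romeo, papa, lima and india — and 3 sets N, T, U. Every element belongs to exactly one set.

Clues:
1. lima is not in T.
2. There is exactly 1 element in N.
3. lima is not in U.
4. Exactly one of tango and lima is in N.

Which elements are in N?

N = {lima}

From (1): lima ∉ T.
From (3): lima ∉ U.
Only one set left: lima ∈ N.
(2): N already has 1, so the rest are out.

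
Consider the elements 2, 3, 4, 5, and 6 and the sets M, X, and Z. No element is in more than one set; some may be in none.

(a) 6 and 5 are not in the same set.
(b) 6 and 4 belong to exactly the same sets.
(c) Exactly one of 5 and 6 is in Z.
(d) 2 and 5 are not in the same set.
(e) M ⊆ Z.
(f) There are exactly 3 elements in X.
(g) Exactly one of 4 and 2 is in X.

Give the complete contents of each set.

M = {}; X = {3, 4, 6}; Z = {5}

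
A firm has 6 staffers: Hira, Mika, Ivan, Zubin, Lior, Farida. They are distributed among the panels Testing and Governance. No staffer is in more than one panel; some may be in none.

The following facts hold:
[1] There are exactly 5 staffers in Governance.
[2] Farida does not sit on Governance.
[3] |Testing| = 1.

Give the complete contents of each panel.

Testing = {Farida}; Governance = {Hira, Ivan, Lior, Mika, Zubin}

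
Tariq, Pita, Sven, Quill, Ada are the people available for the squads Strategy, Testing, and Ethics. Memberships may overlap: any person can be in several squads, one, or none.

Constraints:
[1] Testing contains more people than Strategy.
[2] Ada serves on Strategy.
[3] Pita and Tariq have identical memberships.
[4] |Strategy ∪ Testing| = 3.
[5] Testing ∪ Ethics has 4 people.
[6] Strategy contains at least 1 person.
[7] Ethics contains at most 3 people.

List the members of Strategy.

Strategy = {Ada}

From (2): Ada ∈ Strategy.
Suppose Tariq ∈ Strategy: no assignment then satisfies all the clues, so Tariq ∉ Strategy.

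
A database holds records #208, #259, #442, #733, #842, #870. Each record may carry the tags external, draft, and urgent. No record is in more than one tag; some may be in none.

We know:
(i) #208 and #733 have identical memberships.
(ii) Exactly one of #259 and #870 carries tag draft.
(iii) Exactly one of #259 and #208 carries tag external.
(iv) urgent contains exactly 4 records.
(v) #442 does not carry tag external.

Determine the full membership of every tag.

From (v): #442 ∉ external.
Suppose #208 ∈ external: no assignment then satisfies all the clues, so #208 ∉ external.

external = {#259}; draft = {#870}; urgent = {#208, #442, #733, #842}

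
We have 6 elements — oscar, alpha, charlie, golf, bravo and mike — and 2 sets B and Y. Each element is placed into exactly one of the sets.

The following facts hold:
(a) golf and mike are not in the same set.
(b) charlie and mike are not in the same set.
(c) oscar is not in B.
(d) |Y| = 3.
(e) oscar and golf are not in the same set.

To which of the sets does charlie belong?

From (c): oscar ∉ B.
Only one set left: oscar ∈ Y.
(e): golf ∉ Y.
Only one set left: golf ∈ B.
(a): mike ∉ B.
Only one set left: mike ∈ Y.
(b): charlie ∉ Y.
Only one set left: charlie ∈ B.

charlie: B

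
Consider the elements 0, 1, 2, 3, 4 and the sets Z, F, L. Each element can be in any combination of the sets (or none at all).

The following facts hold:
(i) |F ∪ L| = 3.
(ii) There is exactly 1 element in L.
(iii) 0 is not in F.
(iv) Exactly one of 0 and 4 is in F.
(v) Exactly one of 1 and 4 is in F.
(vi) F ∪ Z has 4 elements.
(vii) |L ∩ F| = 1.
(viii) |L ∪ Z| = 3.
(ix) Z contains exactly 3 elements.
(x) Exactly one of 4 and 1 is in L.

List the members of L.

L = {4}

From (iii): 0 ∉ F.
(iv) (exactly one): 4 ∈ F.
(v) (exactly one): 1 ∉ F.
Suppose 0 ∈ L: no assignment then satisfies all the clues, so 0 ∉ L.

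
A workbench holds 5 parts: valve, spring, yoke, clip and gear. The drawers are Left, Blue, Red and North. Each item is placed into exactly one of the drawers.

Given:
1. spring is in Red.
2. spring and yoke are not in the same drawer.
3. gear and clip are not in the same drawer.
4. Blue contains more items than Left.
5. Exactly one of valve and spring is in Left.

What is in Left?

Left = {valve}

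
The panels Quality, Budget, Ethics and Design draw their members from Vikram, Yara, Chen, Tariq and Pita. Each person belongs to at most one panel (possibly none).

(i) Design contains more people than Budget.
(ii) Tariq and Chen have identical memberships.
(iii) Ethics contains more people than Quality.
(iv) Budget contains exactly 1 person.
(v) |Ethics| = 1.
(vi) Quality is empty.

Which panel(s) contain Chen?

Chen: Design

(vi): Quality already has 0, so the rest are out.
Suppose Chen ∈ Budget: no assignment then satisfies all the clues, so Chen ∉ Budget.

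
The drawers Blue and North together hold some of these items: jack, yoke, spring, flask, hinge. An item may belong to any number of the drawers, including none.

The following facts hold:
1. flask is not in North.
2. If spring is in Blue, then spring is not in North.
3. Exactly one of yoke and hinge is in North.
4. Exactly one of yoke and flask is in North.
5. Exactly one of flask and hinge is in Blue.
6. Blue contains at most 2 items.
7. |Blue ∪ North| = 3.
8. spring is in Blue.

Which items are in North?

North = {yoke}

From (1): flask ∉ North.
From (8): spring ∈ Blue.
(2): spring ∉ North.
(4) (exactly one): yoke ∈ North.
(3) (exactly one): hinge ∉ North.
Suppose jack ∈ North: no assignment then satisfies all the clues, so jack ∉ North.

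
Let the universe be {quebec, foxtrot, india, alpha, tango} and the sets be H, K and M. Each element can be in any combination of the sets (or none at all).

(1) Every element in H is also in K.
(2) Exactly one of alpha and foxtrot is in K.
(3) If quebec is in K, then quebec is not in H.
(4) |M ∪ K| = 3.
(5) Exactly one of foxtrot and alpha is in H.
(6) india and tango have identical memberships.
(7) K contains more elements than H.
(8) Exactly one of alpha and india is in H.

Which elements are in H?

H = {alpha}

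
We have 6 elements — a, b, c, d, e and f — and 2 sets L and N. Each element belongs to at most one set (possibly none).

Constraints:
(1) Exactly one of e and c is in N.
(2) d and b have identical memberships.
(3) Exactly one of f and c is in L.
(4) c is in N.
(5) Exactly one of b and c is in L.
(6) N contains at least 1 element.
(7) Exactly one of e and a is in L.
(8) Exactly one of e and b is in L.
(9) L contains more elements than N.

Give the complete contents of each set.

From (4): c ∈ N.
(1) (exactly one): e ∉ N.
(3) (exactly one): f ∈ L.
(5) (exactly one): b ∈ L.
(8) (exactly one): e ∉ L.
(2): d matches b: d ∈ L.
(7) (exactly one): a ∈ L.

L = {a, b, d, f}; N = {c}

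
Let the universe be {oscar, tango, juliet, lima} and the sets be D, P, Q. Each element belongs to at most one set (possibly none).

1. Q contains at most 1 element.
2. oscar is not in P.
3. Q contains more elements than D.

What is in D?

D = {}

From (2): oscar ∉ P.
Suppose oscar ∈ D: no assignment then satisfies all the clues, so oscar ∉ D.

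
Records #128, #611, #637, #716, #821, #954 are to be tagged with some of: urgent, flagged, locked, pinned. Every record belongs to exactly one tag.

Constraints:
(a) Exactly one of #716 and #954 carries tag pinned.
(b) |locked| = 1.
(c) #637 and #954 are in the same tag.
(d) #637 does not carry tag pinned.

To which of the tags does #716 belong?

From (d): #637 ∉ pinned.
(c): #954 matches #637: #954 ∉ pinned.
(a) (exactly one): #716 ∈ pinned.

#716: pinned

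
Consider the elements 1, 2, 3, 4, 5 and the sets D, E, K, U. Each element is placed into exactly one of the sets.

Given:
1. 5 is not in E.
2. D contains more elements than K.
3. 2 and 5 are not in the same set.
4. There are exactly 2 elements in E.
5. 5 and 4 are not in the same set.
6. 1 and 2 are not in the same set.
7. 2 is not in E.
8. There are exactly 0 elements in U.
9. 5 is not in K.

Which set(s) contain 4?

4: E

From (1): 5 ∉ E.
From (7): 2 ∉ E.
From (9): 5 ∉ K.
(8): U already has 0, so the rest are out.
Only one set left: 5 ∈ D.
(3): 2 ∉ D.
(5): 4 ∉ D.
Only one set left: 2 ∈ K.
(6): 1 ∉ K.
Suppose 4 ∉ E: no assignment then satisfies all the clues, so 4 ∈ E.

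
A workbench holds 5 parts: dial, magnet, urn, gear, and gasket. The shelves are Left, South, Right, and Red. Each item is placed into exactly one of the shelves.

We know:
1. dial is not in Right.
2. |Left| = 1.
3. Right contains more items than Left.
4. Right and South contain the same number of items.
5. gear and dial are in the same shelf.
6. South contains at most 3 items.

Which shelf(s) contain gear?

gear: South

From (1): dial ∉ Right.
(5): gear matches dial: gear ∉ Right.
Suppose gear ∈ Left: no assignment then satisfies all the clues, so gear ∉ Left.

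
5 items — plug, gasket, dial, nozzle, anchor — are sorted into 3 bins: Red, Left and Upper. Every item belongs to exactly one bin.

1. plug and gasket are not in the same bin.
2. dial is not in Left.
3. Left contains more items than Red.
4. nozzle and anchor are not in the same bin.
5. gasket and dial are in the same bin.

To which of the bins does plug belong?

From (2): dial ∉ Left.
(5): gasket matches dial: gasket ∉ Left.
Suppose plug ∈ Red: no assignment then satisfies all the clues, so plug ∉ Red.

plug: Left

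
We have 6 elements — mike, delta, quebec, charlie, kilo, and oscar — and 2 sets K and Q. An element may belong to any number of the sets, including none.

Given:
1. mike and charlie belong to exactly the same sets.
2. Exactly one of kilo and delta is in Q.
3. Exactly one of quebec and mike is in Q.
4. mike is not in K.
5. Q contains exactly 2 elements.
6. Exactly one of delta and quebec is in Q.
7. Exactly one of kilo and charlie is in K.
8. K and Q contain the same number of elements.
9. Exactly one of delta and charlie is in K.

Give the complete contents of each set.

K = {delta, kilo}; Q = {kilo, quebec}

From (4): mike ∉ K.
(1): charlie matches mike: charlie ∉ K.
(7) (exactly one): kilo ∈ K.
(9) (exactly one): delta ∈ K.
Suppose mike ∈ Q: no assignment then satisfies all the clues, so mike ∉ Q.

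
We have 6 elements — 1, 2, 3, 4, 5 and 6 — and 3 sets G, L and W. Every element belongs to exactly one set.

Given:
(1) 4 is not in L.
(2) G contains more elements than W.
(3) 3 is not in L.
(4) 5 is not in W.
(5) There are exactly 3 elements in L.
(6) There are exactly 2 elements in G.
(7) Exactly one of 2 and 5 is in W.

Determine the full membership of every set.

G = {3, 4}; L = {1, 5, 6}; W = {2}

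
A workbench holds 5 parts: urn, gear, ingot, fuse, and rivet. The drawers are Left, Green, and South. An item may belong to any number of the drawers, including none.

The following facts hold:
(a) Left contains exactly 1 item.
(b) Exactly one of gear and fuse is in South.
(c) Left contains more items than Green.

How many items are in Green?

0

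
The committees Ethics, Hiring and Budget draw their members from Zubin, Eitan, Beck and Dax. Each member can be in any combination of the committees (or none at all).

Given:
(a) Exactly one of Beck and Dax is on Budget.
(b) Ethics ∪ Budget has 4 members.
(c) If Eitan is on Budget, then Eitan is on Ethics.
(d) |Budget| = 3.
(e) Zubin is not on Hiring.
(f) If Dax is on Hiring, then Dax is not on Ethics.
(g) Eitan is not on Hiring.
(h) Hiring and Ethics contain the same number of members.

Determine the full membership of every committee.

Ethics = {Beck, Eitan}; Hiring = {Beck, Dax}; Budget = {Dax, Eitan, Zubin}

From (e): Zubin ∉ Hiring.
From (g): Eitan ∉ Hiring.
Suppose Zubin ∈ Ethics: no assignment then satisfies all the clues, so Zubin ∉ Ethics.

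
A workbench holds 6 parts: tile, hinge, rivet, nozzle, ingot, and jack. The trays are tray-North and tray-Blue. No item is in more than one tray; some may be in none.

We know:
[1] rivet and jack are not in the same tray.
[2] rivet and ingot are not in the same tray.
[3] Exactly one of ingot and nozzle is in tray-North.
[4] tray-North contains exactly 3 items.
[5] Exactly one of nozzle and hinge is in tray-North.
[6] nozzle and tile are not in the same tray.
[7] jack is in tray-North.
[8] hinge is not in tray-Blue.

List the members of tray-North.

tray-North = {hinge, ingot, jack}

From (7): jack ∈ tray-North.
From (8): hinge ∉ tray-Blue.
(1): rivet ∉ tray-North.
Suppose tile ∈ tray-North: no assignment then satisfies all the clues, so tile ∉ tray-North.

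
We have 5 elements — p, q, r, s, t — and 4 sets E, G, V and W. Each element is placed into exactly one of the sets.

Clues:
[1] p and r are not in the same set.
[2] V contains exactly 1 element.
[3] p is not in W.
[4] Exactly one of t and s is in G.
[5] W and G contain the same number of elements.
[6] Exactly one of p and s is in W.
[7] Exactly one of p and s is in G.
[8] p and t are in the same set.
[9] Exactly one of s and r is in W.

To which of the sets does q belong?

q: W

From (3): p ∉ W.
(6) (exactly one): s ∈ W.
(7) (exactly one): p ∈ G.
(8): t matches p: t ∉ E.
(8): t matches p: t ∈ G.
(9) (exactly one): r ∉ W.
(1): r ∉ G.
Suppose q ∈ E: no assignment then satisfies all the clues, so q ∉ E.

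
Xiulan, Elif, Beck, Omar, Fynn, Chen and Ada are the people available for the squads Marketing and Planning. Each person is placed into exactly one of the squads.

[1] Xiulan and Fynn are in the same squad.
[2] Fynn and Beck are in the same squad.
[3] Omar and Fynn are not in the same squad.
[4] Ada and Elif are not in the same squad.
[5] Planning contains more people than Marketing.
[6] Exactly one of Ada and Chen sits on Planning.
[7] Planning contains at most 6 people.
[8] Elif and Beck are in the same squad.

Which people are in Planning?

Planning = {Beck, Chen, Elif, Fynn, Xiulan}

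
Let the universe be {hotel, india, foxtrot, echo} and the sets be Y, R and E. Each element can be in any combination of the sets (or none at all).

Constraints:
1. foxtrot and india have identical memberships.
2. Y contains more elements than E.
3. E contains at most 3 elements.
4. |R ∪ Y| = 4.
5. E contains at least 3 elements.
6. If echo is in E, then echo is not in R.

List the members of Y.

Y = {echo, foxtrot, hotel, india}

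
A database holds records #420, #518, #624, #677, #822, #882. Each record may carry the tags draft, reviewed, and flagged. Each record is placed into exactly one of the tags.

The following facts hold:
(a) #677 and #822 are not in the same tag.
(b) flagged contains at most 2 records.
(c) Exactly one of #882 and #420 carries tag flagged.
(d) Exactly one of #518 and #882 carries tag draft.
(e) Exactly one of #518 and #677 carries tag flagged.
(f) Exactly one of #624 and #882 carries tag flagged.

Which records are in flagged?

flagged = {#677, #882}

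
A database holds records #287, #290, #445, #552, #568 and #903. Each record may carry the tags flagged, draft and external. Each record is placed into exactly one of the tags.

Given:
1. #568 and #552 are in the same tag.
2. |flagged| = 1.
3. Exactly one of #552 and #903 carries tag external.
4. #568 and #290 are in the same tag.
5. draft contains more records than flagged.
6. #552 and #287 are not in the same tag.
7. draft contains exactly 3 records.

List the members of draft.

draft = {#290, #552, #568}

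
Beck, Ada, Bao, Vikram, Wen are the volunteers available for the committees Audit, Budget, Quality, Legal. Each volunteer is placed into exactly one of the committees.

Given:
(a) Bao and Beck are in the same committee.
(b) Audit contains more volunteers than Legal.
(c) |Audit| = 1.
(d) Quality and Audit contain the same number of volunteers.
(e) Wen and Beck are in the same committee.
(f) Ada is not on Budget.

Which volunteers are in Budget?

Budget = {Bao, Beck, Wen}

From (f): Ada ∉ Budget.
Suppose Beck ∉ Budget: no assignment then satisfies all the clues, so Beck ∈ Budget.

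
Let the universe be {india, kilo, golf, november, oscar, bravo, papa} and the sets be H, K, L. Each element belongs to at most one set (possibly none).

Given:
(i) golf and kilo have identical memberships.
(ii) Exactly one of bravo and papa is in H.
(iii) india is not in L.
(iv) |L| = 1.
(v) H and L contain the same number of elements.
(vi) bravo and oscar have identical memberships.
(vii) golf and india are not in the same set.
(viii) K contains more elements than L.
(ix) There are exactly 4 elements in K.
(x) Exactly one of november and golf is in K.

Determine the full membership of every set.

H = {papa}; K = {bravo, golf, kilo, oscar}; L = {november}

From (iii): india ∉ L.
Suppose india ∈ H: no assignment then satisfies all the clues, so india ∉ H.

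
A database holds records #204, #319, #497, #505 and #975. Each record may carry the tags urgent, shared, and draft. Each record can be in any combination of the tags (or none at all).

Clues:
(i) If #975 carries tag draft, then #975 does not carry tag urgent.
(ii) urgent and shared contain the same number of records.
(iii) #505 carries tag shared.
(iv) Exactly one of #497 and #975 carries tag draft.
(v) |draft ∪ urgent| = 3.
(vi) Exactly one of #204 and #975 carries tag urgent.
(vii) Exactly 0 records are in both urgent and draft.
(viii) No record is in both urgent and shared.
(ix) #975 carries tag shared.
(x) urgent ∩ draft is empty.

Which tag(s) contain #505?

#505: shared

From (iii): #505 ∈ shared.
From (ix): #975 ∈ shared.
(viii) (disjoint): #505 ∉ urgent.
(viii) (disjoint): #975 ∉ urgent.
(vi) (exactly one): #204 ∈ urgent.
(viii) (disjoint): #204 ∉ shared.
(x) (disjoint): #204 ∉ draft.
Suppose #505 ∈ draft: no assignment then satisfies all the clues, so #505 ∉ draft.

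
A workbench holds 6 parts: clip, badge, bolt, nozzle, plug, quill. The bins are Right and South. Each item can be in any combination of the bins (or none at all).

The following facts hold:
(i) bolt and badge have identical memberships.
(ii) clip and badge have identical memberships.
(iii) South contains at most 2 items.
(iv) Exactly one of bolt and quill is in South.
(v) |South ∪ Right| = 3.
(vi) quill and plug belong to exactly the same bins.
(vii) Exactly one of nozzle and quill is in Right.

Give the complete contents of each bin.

Right = {nozzle}; South = {plug, quill}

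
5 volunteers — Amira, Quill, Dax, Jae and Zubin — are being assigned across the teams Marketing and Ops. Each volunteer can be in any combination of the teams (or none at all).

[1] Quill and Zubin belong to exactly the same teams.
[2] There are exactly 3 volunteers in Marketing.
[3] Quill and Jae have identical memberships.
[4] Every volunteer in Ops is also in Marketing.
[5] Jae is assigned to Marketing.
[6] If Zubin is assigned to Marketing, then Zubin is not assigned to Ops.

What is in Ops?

From (5): Jae ∈ Marketing.
(3): Quill matches Jae: Quill ∈ Marketing.
(1): Zubin matches Quill: Zubin ∈ Marketing.
(2): Marketing already has 3, so the rest are out.
(4) contrapositive: Amira ∉ Ops.
(4) contrapositive: Dax ∉ Ops.
(6): Zubin ∉ Ops.
(1): Quill matches Zubin: Quill ∉ Ops.
(3): Jae matches Quill: Jae ∉ Ops.

Ops = {}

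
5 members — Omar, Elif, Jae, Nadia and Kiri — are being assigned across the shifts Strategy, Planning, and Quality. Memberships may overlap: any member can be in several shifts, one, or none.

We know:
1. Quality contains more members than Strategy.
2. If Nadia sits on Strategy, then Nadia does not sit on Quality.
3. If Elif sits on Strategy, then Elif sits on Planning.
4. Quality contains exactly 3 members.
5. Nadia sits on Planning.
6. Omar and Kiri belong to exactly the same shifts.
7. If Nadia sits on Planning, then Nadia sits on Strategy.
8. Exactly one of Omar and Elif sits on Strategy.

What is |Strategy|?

2

From (5): Nadia ∈ Planning.
(7): Nadia ∈ Strategy.
(2): Nadia ∉ Quality.
Suppose Omar ∈ Strategy: no assignment then satisfies all the clues, so Omar ∉ Strategy.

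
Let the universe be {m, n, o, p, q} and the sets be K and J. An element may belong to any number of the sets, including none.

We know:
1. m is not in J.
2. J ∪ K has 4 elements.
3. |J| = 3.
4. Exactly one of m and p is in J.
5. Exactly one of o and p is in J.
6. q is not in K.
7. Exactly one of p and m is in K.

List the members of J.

J = {n, p, q}

From (1): m ∉ J.
From (6): q ∉ K.
(4) (exactly one): p ∈ J.
(5) (exactly one): o ∉ J.
(3): only 3 candidates remain for J, so all are in.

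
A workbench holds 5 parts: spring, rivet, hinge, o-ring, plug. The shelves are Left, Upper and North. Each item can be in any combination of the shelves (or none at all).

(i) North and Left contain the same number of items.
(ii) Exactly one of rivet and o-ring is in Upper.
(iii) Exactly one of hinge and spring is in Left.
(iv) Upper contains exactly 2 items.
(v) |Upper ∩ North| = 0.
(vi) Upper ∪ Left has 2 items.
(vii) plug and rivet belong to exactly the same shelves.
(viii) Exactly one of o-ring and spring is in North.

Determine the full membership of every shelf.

Left = {hinge}; Upper = {hinge, o-ring}; North = {spring}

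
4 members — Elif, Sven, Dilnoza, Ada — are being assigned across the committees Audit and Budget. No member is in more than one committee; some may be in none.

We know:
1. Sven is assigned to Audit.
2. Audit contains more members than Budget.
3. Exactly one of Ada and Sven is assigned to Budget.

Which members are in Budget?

Budget = {Ada}

From (1): Sven ∈ Audit.
(3) (exactly one): Ada ∈ Budget.
Suppose Elif ∈ Budget: no assignment then satisfies all the clues, so Elif ∉ Budget.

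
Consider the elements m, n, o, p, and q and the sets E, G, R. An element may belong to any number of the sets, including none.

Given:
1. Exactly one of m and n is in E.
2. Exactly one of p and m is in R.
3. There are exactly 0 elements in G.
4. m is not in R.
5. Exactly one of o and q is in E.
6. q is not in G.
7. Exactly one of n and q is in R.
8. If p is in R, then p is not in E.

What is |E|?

From (4): m ∉ R.
From (6): q ∉ G.
(2) (exactly one): p ∈ R.
(3): G already has 0, so the rest are out.
(8): p ∉ E.

2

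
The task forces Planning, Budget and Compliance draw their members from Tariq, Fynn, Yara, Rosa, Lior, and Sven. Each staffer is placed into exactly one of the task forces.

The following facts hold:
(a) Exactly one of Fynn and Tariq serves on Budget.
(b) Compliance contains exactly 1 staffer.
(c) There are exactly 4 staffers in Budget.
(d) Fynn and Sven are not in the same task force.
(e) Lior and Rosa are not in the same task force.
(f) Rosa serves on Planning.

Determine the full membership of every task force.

Planning = {Rosa}; Budget = {Lior, Sven, Tariq, Yara}; Compliance = {Fynn}

From (f): Rosa ∈ Planning.
(e): Lior ∉ Planning.
Suppose Tariq ∈ Planning: no assignment then satisfies all the clues, so Tariq ∉ Planning.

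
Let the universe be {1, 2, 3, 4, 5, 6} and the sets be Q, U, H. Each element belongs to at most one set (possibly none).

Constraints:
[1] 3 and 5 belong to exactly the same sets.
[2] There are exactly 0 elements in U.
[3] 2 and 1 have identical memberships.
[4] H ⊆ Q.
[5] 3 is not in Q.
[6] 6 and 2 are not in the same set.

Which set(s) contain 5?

From (5): 3 ∉ Q.
(1): 5 matches 3: 5 ∉ Q.
(2): U already has 0, so the rest are out.
(4) contrapositive: 3 ∉ H.
(4) contrapositive: 5 ∉ H.

5: none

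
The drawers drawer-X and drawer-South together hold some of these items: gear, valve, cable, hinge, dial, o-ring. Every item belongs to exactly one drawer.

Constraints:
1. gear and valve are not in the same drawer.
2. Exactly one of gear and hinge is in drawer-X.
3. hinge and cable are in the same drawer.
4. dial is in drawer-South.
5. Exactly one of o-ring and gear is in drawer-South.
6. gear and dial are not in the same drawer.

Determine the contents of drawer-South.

drawer-South = {cable, dial, hinge, o-ring, valve}

From (4): dial ∈ drawer-South.
(6): gear ∉ drawer-South.
Only one drawer left: gear ∈ drawer-X.
(1): valve ∉ drawer-X.
(2) (exactly one): hinge ∉ drawer-X.
(3): cable matches hinge: cable ∉ drawer-X.
(5) (exactly one): o-ring ∈ drawer-South.
Only one drawer left: valve ∈ drawer-South.
Only one drawer left: cable ∈ drawer-South.
Only one drawer left: hinge ∈ drawer-South.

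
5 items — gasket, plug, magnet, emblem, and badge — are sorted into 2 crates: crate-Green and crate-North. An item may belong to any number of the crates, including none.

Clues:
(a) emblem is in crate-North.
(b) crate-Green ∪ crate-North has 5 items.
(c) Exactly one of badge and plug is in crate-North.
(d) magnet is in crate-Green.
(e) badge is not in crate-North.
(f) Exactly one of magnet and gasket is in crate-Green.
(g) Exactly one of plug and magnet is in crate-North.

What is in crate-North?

crate-North = {emblem, gasket, plug}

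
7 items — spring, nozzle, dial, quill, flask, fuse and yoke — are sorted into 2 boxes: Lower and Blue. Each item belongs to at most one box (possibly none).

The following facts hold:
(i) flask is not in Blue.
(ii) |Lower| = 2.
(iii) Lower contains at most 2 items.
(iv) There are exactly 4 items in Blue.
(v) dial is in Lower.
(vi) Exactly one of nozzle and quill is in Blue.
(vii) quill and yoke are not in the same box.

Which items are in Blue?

Blue = {fuse, nozzle, spring, yoke}

From (i): flask ∉ Blue.
From (v): dial ∈ Lower.
Suppose spring ∉ Blue: no assignment then satisfies all the clues, so spring ∈ Blue.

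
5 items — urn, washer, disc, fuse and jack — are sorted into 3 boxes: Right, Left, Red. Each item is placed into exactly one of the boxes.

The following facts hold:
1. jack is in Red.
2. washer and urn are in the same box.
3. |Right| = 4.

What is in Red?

From (1): jack ∈ Red.
(3): only 4 candidates remain for Right, so all are in.

Red = {jack}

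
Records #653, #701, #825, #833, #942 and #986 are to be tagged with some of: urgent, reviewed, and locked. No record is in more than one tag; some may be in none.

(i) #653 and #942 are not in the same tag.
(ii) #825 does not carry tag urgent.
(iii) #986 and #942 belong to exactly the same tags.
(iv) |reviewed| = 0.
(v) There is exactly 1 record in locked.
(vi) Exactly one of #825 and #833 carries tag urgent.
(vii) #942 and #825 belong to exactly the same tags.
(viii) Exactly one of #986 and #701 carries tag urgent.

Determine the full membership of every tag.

urgent = {#701, #833}; reviewed = {}; locked = {#653}

From (ii): #825 ∉ urgent.
(iv): reviewed already has 0, so the rest are out.
(vi) (exactly one): #833 ∈ urgent.
(vii): #942 matches #825: #942 ∉ urgent.
(iii): #986 matches #942: #986 ∉ urgent.
(viii) (exactly one): #701 ∈ urgent.
Suppose #653 ∈ urgent: no assignment then satisfies all the clues, so #653 ∉ urgent.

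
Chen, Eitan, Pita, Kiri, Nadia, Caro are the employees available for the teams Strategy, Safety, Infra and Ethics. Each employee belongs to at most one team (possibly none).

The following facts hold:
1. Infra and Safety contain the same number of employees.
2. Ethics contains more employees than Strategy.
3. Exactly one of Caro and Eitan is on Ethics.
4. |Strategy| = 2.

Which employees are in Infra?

Infra = {}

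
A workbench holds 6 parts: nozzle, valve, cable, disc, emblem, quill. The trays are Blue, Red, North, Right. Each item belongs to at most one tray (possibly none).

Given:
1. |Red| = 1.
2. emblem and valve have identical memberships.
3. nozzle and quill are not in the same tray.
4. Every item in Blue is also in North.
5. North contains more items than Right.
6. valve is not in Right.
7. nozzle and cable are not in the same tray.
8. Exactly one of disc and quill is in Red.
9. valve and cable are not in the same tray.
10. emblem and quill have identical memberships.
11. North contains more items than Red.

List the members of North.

North = {emblem, quill, valve}

From (6): valve ∉ Right.
(2): emblem matches valve: emblem ∉ Right.
(10): quill matches emblem: quill ∉ Right.
Suppose nozzle ∈ North: no assignment then satisfies all the clues, so nozzle ∉ North.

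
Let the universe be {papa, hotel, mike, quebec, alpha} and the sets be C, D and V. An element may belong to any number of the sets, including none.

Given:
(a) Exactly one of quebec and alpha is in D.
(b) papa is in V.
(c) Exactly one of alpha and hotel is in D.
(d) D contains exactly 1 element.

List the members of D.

D = {alpha}

From (b): papa ∈ V.
Suppose papa ∈ D: no assignment then satisfies all the clues, so papa ∉ D.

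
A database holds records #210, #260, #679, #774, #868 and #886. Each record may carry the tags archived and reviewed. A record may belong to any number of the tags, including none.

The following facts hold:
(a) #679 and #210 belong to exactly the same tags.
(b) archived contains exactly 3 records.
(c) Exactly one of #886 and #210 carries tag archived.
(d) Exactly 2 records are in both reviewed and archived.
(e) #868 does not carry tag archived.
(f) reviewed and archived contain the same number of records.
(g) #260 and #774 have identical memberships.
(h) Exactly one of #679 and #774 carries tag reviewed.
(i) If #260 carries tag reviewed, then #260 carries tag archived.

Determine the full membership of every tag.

From (e): #868 ∉ archived.
Suppose #210 ∈ archived: no assignment then satisfies all the clues, so #210 ∉ archived.

archived = {#260, #774, #886}; reviewed = {#260, #774, #868}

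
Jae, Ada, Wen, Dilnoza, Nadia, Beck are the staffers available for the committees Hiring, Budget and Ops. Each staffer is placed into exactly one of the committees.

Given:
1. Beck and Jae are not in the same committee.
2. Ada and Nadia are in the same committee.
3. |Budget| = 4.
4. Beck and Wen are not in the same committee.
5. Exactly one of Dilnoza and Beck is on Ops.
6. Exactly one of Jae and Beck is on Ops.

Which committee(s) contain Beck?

Beck: Ops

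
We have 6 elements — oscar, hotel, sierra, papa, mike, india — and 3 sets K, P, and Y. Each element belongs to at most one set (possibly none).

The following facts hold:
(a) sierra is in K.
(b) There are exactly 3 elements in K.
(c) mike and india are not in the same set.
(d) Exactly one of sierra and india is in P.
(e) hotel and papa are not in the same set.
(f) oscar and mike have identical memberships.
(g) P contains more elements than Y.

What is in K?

From (a): sierra ∈ K.
(d) (exactly one): india ∈ P.
(c): mike ∉ P.
(f): oscar matches mike: oscar ∉ P.
Suppose oscar ∉ K: no assignment then satisfies all the clues, so oscar ∈ K.

K = {mike, oscar, sierra}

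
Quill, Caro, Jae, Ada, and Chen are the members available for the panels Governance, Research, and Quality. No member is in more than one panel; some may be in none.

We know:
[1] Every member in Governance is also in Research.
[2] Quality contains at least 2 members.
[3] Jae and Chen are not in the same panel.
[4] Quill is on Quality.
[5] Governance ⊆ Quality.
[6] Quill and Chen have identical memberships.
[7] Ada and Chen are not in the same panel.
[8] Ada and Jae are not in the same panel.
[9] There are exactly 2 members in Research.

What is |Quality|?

2

From (4): Quill ∈ Quality.
(6): Chen matches Quill: Chen ∉ Governance.
(6): Chen matches Quill: Chen ∉ Research.
(6): Chen matches Quill: Chen ∈ Quality.
(7): Ada ∉ Quality.
(3): Jae ∉ Quality.
(5) contrapositive: Jae ∉ Governance.
(5) contrapositive: Ada ∉ Governance.
Suppose Caro ∈ Governance: no assignment then satisfies all the clues, so Caro ∉ Governance.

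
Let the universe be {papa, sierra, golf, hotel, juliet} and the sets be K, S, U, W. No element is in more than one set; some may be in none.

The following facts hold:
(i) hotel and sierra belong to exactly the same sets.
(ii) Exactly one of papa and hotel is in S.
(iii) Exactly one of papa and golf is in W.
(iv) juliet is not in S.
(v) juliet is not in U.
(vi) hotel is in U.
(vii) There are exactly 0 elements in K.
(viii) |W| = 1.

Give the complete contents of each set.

K = {}; S = {papa}; U = {hotel, sierra}; W = {golf}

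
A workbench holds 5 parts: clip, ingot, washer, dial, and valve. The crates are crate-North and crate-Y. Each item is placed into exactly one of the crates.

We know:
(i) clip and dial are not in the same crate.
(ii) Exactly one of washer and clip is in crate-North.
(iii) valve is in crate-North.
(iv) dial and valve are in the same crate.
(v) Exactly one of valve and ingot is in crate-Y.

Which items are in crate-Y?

crate-Y = {clip, ingot}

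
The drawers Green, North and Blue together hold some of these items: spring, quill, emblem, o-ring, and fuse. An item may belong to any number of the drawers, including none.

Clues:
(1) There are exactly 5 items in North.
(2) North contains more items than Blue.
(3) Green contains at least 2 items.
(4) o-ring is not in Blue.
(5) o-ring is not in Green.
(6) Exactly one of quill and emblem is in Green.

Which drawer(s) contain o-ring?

o-ring: North

From (4): o-ring ∉ Blue.
From (5): o-ring ∉ Green.
(1): only 5 candidates remain for North, so all are in.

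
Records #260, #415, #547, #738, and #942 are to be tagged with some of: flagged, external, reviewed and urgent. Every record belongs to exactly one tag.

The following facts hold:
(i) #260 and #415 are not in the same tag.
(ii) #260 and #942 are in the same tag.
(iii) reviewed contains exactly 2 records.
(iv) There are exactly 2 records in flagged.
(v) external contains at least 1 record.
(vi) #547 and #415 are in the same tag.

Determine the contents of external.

external = {#738}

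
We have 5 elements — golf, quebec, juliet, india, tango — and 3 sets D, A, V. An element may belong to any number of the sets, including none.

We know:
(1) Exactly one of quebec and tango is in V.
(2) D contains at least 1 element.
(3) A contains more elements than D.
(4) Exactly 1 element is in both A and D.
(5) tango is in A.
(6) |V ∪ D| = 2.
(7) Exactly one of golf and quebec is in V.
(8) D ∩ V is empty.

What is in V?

V = {quebec}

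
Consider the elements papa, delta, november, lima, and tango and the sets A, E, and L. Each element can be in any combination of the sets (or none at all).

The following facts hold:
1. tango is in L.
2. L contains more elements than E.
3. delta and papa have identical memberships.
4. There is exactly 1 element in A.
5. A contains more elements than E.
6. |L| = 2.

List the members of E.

From (1): tango ∈ L.
Suppose papa ∈ E: no assignment then satisfies all the clues, so papa ∉ E.

E = {}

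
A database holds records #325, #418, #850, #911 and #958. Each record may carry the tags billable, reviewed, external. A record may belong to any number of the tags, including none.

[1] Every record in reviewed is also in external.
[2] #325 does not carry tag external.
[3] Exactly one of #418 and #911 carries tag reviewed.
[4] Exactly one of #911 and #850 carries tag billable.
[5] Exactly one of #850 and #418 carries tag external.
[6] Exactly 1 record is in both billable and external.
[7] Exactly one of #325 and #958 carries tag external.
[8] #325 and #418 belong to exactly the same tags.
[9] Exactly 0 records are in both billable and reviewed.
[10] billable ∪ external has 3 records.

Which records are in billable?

From (2): #325 ∉ external.
(1) contrapositive: #325 ∉ reviewed.
(7) (exactly one): #958 ∈ external.
(8): #418 matches #325: #418 ∉ reviewed.
(8): #418 matches #325: #418 ∉ external.
(3) (exactly one): #911 ∈ reviewed.
(5) (exactly one): #850 ∈ external.
(1) with #911 ∈ reviewed: #911 ∈ external.
Suppose #325 ∈ billable: no assignment then satisfies all the clues, so #325 ∉ billable.

billable = {#850}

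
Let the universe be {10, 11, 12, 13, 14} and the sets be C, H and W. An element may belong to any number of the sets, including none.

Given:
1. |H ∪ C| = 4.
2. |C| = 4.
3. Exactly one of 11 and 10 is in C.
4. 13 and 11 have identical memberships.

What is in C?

C = {11, 12, 13, 14}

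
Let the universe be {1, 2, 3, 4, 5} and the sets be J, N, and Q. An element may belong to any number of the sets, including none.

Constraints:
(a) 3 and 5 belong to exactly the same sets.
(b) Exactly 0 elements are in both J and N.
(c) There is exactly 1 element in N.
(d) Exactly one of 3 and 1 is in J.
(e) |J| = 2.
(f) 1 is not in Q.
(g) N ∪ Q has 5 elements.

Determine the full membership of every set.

J = {3, 5}; N = {1}; Q = {2, 3, 4, 5}

From (f): 1 ∉ Q.
Suppose 1 ∈ J: no assignment then satisfies all the clues, so 1 ∉ J.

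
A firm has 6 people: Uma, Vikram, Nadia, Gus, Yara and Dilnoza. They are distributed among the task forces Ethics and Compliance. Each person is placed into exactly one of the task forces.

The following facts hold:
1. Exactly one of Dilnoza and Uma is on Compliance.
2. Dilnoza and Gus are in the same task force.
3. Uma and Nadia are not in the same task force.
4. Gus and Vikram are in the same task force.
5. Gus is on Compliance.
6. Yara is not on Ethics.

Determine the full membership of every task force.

Ethics = {Uma}; Compliance = {Dilnoza, Gus, Nadia, Vikram, Yara}

From (5): Gus ∈ Compliance.
From (6): Yara ∉ Ethics.
(2): Dilnoza matches Gus: Dilnoza ∉ Ethics.
(2): Dilnoza matches Gus: Dilnoza ∈ Compliance.
(4): Vikram matches Gus: Vikram ∉ Ethics.
(4): Vikram matches Gus: Vikram ∈ Compliance.
Only one task force left: Yara ∈ Compliance.
(1) (exactly one): Uma ∉ Compliance.
Only one task force left: Uma ∈ Ethics.
(3): Nadia ∉ Ethics.
Only one task force left: Nadia ∈ Compliance.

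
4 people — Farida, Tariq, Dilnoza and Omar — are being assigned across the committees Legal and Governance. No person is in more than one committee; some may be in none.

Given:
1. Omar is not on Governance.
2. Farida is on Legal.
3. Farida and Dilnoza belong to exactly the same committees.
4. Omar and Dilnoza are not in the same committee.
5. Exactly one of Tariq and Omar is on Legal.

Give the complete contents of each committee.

From (1): Omar ∉ Governance.
From (2): Farida ∈ Legal.
(3): Dilnoza matches Farida: Dilnoza ∈ Legal.
(4): Omar ∉ Legal.
(5) (exactly one): Tariq ∈ Legal.

Legal = {Dilnoza, Farida, Tariq}; Governance = {}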